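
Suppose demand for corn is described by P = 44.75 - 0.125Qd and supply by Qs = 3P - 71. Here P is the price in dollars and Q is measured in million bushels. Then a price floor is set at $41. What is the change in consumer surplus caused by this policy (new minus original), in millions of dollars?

Rearranging demand gives Qd = 358 - 8P. Setting quantity demanded equal to quantity supplied, 358 - 8P = 3P - 71, gives P* = 39 and Q* = 46.
Since 41 > 39, the floor is binding.
At P = 41: Qd = 358 - 8·41 = 30 and Qs = 3·41 - 71 = 52.
Consumer surplus without the control is ½ · (44.75 - 39) · 46 = 132.25.
With the floor, consumers buy 30 units at 41, so CS = ½ · (44.75 - 41) · 30 = 56.25.
Change in consumer surplus = 56.25 - 132.25 = -76.

-76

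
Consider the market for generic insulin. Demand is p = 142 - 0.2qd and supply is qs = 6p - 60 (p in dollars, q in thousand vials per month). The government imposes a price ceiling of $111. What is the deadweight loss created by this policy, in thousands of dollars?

Rearranging demand gives qd = 710 - 5p. In a free market, 710 - 5p = 6p - 60 gives the equilibrium p* = 70, q* = 360.
The ceiling of 111 is above the equilibrium price 70, so it is not binding; the market clears at p* = 70, q* = 360.
Since the control does not bind, no trades are prevented and deadweight loss is zero.

0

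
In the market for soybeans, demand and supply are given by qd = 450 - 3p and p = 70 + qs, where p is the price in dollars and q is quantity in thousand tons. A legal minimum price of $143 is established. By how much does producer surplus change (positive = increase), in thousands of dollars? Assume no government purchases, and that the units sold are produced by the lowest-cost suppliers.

-487.5

Rearranging supply gives qs = p - 70. In a free market, 450 - 3p = p - 70 gives the equilibrium p* = 130, q* = 60.
Because the floor (143) lies above the market-clearing price, it is binding.
At p = 143: qd = 450 - 3·143 = 21 and qs = 143 - 70 = 73.
Producer surplus without the control is ½ · (130 - 70) · 60 = 1800.
With the floor, 21 units are sold at 143. The supply price at q = 21 is 91, so PS = ½ · [(143 - 70) + (143 - 91)] · 21 = 1312.5.
Change in producer surplus = 1312.5 - 1800 = -487.5.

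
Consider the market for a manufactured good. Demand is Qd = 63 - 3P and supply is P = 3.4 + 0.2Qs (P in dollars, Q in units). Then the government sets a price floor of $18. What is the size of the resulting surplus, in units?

Rearranging supply gives Qs = 5P - 17. Without the control the market clears where 63 - 3P = 5P - 17, i.e. P* = 10 and Q* = 33.
Since 18 > 10, the floor is binding.
At P = 18: Qd = 63 - 3·18 = 9 and Qs = 5·18 - 17 = 73.
Surplus = Qs - Qd = 73 - 9 = 64.

64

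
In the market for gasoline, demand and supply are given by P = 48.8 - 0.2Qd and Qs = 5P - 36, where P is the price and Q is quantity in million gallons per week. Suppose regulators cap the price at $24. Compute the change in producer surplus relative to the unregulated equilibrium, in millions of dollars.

-376

Rearranging demand gives Qd = 244 - 5P. Setting quantity demanded equal to quantity supplied, 244 - 5P = 5P - 36, gives P* = 28 and Q* = 104.
Since 24 < 28, the ceiling is binding.
At P = 24: Qd = 244 - 5·24 = 124 and Qs = 5·24 - 36 = 84.
Producer surplus without the control is ½ · (28 - 7.2) · 104 = 1081.6.
With the ceiling, producers sell 84 units at 24, so PS = ½ · (24 - 7.2) · 84 = 705.6.
Change in producer surplus = 705.6 - 1081.6 = -376.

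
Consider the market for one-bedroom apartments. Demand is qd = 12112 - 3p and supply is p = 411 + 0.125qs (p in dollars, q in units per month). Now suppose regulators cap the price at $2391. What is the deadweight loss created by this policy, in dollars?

Rearranging supply gives qs = 8p - 3288. Setting quantity demanded equal to quantity supplied, 12112 - 3p = 8p - 3288, gives p* = 1400 and q* = 7912.
Since 2391 is above p* = 1400, the ceiling does not bind and the free-market outcome prevails.
Since the control does not bind, no trades are prevented and deadweight loss is zero.

0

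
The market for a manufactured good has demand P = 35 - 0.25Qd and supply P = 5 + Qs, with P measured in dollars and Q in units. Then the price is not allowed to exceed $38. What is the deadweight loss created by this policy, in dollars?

0

Rearranging demand gives Qd = 140 - 4P; rearranging supply gives Qs = P - 5. Without the control the market clears where 140 - 4P = P - 5, i.e. P* = 29 and Q* = 24.
Since 38 is above P* = 29, the ceiling does not bind and the free-market outcome prevails.
Since the control does not bind, no trades are prevented and deadweight loss is zero.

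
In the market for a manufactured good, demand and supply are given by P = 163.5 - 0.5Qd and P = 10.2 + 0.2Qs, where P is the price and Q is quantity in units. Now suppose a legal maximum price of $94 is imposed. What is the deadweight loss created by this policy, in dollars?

Rearranging demand gives Qd = 327 - 2P; rearranging supply gives Qs = 5P - 51. In a free market, 327 - 2P = 5P - 51 gives the equilibrium P* = 54, Q* = 219.
Since 94 is above P* = 54, the ceiling does not bind and the free-market outcome prevails.
Since the control does not bind, no trades are prevented and deadweight loss is zero.

0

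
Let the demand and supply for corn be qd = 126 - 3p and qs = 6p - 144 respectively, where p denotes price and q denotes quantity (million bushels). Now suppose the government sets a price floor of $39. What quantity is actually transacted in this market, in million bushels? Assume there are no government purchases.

Equilibrium: 126 - 3p = 6p - 144, so 270 = 9p and p* = 30, q* = 36.
Since 39 > 30, the floor is binding.
At p = 39: qd = 126 - 3·39 = 9 and qs = 6·39 - 144 = 90.
The quantity actually transacted is the short side, demand: 9.

9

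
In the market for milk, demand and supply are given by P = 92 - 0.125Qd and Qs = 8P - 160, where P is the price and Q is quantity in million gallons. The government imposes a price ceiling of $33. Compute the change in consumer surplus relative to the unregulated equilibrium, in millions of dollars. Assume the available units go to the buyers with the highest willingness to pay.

276

Rearranging demand gives Qd = 736 - 8P. Equilibrium: 736 - 8P = 8P - 160, so 896 = 16P and P* = 56, Q* = 288.
The ceiling of 33 is below the equilibrium price 56, so it binds.
At P = 33: Qd = 736 - 8·33 = 472 and Qs = 8·33 - 160 = 104.
Consumer surplus without the control is ½ · (92 - 56) · 288 = 5184.
With the ceiling, 104 units are sold at 33 (assume they go to the highest-value buyers). The demand price at Q = 104 is 79, so CS = ½ · [(92 - 33) + (79 - 33)] · 104 = 5460.
Change in consumer surplus = 5460 - 5184 = 276.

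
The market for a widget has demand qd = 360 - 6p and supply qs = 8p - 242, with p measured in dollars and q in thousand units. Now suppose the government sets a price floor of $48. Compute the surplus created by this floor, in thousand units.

In a free market, 360 - 6p = 8p - 242 gives the equilibrium p* = 43, q* = 102.
Since 48 > 43, the floor is binding.
At p = 48: qd = 360 - 6·48 = 72 and qs = 8·48 - 242 = 142.
Surplus = qs - qd = 142 - 72 = 70.

70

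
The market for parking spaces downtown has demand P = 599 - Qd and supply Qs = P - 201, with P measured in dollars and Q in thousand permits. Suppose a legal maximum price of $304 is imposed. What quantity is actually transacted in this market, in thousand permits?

103

Rearranging demand gives Qd = 599 - P. In a free market, 599 - P = P - 201 gives the equilibrium P* = 400, Q* = 199.
Since 304 < 400, the ceiling is binding.
At P = 304: Qd = 599 - 304 = 295 and Qs = 304 - 201 = 103.
The quantity actually transacted is the short side, supply: 103.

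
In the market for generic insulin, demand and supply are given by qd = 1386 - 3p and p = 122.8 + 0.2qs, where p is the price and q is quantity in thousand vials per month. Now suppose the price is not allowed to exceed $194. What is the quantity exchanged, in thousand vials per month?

356

Rearranging supply gives qs = 5p - 614. In a free market, 1386 - 3p = 5p - 614 gives the equilibrium p* = 250, q* = 636.
Since 194 < 250, the ceiling is binding.
At p = 194: qd = 1386 - 3·194 = 804 and qs = 5·194 - 614 = 356.
The quantity actually transacted is the short side, supply: 356.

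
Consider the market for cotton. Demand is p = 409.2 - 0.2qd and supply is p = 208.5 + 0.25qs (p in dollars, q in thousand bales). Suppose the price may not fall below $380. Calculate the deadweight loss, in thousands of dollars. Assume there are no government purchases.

Rearranging demand gives qd = 2046 - 5p; rearranging supply gives qs = 4p - 834. Setting quantity demanded equal to quantity supplied, 2046 - 5p = 4p - 834, gives p* = 320 and q* = 446.
Because the floor (380) lies above the market-clearing price, it is binding.
At p = 380: qd = 2046 - 5·380 = 146 and qs = 4·380 - 834 = 686.
Quantity traded falls to 146. At q = 146 the demand price is (2046 - 146)/5 = 380 and the supply price is (834 + 146)/4 = 245.
Deadweight loss = ½ · (380 - 245) · (446 - 146) = ½ · 135 · 300 = 20250.

20250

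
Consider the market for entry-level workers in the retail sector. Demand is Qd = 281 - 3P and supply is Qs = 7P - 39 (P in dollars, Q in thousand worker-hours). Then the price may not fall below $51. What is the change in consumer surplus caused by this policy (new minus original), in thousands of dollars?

Equilibrium: 281 - 3P = 7P - 39, so 320 = 10P and P* = 32, Q* = 185.
Because the floor (51) lies above the market-clearing price, it is binding.
At P = 51: Qd = 281 - 3·51 = 128 and Qs = 7·51 - 39 = 318.
Consumer surplus without the control is ½ · (281/3 - 32) · 185 = 34225/6.
With the floor, consumers buy 128 units at 51, so CS = ½ · (281/3 - 51) · 128 = 8192/3.
Change in consumer surplus = 8192/3 - 34225/6 = -2973.5.

-2973.5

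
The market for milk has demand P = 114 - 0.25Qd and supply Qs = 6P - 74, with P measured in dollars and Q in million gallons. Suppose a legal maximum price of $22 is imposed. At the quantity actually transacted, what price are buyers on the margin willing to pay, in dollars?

Rearranging demand gives Qd = 456 - 4P. Equilibrium: 456 - 4P = 6P - 74, so 530 = 10P and P* = 53, Q* = 244.
The ceiling of 22 is below the equilibrium price 53, so it binds.
At P = 22: Qd = 456 - 4·22 = 368 and Qs = 6·22 - 74 = 58.
Only 58 units reach the market. On the demand curve, the marginal buyer's willingness to pay at Q = 58 is (456 - 58)/4 = 99.5.

99.5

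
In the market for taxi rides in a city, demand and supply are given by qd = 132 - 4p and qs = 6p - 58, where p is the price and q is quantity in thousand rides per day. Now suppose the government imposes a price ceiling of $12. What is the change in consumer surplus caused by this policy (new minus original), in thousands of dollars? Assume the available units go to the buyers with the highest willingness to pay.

Without the control the market clears where 132 - 4p = 6p - 58, i.e. p* = 19 and q* = 56.
Because the ceiling (12) lies below the market-clearing price, it is binding.
At p = 12: qd = 132 - 4·12 = 84 and qs = 6·12 - 58 = 14.
Consumer surplus without the control is ½ · (33 - 19) · 56 = 392.
With the ceiling, 14 units are sold at 12 (assume they go to the highest-value buyers). The demand price at q = 14 is 29.5, so CS = ½ · [(33 - 12) + (29.5 - 12)] · 14 = 269.5.
Change in consumer surplus = 269.5 - 392 = -122.5.

-122.5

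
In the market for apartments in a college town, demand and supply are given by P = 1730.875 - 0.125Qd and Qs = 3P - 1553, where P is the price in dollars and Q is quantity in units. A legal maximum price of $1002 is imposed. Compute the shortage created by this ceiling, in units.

4378

Rearranging demand gives Qd = 13847 - 8P. Equilibrium: 13847 - 8P = 3P - 1553, so 15400 = 11P and P* = 1400, Q* = 2647.
Because the ceiling (1002) lies below the market-clearing price, it is binding.
At P = 1002: Qd = 13847 - 8·1002 = 5831 and Qs = 3·1002 - 1553 = 1453.
Shortage = Qd - Qs = 5831 - 1453 = 4378.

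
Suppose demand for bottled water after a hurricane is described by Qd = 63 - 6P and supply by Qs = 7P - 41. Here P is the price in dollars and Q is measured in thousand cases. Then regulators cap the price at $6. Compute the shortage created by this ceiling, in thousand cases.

26

Setting quantity demanded equal to quantity supplied, 63 - 6P = 7P - 41, gives P* = 8 and Q* = 15.
Since 6 < 8, the ceiling is binding.
At P = 6: Qd = 63 - 6·6 = 27 and Qs = 7·6 - 41 = 1.
Shortage = Qd - Qs = 27 - 1 = 26.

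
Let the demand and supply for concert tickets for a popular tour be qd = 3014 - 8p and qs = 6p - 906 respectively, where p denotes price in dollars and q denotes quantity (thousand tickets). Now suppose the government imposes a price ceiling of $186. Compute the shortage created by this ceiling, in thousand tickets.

Equilibrium: 3014 - 8p = 6p - 906, so 3920 = 14p and p* = 280, q* = 774.
The ceiling of 186 is below the equilibrium price 280, so it binds.
At p = 186: qd = 3014 - 8·186 = 1526 and qs = 6·186 - 906 = 210.
Shortage = qd - qs = 1526 - 210 = 1316.

1316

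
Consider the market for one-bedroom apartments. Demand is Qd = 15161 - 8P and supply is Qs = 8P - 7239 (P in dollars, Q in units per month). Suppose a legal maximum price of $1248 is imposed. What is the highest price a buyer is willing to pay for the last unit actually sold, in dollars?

1552

Without the control the market clears where 15161 - 8P = 8P - 7239, i.e. P* = 1400 and Q* = 3961.
Because the ceiling (1248) lies below the market-clearing price, it is binding.
At P = 1248: Qd = 15161 - 8·1248 = 5177 and Qs = 8·1248 - 7239 = 2745.
Only 2745 units reach the market. On the demand curve, the marginal buyer's willingness to pay at Q = 2745 is (15161 - 2745)/8 = 1552.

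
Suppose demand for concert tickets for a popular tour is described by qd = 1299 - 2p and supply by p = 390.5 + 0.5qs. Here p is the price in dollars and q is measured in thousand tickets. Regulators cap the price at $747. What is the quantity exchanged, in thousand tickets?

Rearranging supply gives qs = 2p - 781. Without the control the market clears where 1299 - 2p = 2p - 781, i.e. p* = 520 and q* = 259.
Since 747 is above p* = 520, the ceiling does not bind and the free-market outcome prevails.

259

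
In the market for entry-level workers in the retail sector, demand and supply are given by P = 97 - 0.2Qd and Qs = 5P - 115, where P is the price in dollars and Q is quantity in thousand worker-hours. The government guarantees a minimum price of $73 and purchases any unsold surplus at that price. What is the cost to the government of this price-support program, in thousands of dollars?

9490

Rearranging demand gives Qd = 485 - 5P. Setting quantity demanded equal to quantity supplied, 485 - 5P = 5P - 115, gives P* = 60 and Q* = 185.
Since 73 > 60, the floor is binding.
At P = 73: Qd = 485 - 5·73 = 120 and Qs = 5·73 - 115 = 250.
Surplus = Qs - Qd = 130.
Government expenditure = surplus × support price = 130 × 73 = 9490.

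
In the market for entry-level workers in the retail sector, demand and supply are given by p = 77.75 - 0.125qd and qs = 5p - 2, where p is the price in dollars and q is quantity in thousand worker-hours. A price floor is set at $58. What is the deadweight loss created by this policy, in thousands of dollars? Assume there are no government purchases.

1040

Rearranging demand gives qd = 622 - 8p. Equilibrium: 622 - 8p = 5p - 2, so 624 = 13p and p* = 48, q* = 238.
The floor of 58 is above the equilibrium price 48, so it binds.
At p = 58: qd = 622 - 8·58 = 158 and qs = 5·58 - 2 = 288.
Quantity traded falls to 158. At q = 158 the demand price is (622 - 158)/8 = 58 and the supply price is (2 + 158)/5 = 32.
Deadweight loss = ½ · (58 - 32) · (238 - 158) = ½ · 26 · 80 = 1040.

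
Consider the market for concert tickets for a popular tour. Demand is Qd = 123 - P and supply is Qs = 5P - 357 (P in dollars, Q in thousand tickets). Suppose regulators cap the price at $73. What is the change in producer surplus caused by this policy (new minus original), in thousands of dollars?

Without the control the market clears where 123 - P = 5P - 357, i.e. P* = 80 and Q* = 43.
Since 73 < 80, the ceiling is binding.
At P = 73: Qd = 123 - 73 = 50 and Qs = 5·73 - 357 = 8.
Producer surplus without the control is ½ · (80 - 71.4) · 43 = 184.9.
With the ceiling, producers sell 8 units at 73, so PS = ½ · (73 - 71.4) · 8 = 6.4.
Change in producer surplus = 6.4 - 184.9 = -178.5.

-178.5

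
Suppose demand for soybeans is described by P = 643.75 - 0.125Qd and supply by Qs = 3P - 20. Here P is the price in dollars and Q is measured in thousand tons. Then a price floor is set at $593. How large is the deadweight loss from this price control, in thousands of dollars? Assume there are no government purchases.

Rearranging demand gives Qd = 5150 - 8P. Equilibrium: 5150 - 8P = 3P - 20, so 5170 = 11P and P* = 470, Q* = 1390.
Because the floor (593) lies above the market-clearing price, it is binding.
At P = 593: Qd = 5150 - 8·593 = 406 and Qs = 3·593 - 20 = 1759.
Quantity traded falls to 406. At Q = 406 the demand price is (5150 - 406)/8 = 593 and the supply price is (20 + 406)/3 = 142.
Deadweight loss = ½ · (593 - 142) · (1390 - 406) = ½ · 451 · 984 = 221892.

221892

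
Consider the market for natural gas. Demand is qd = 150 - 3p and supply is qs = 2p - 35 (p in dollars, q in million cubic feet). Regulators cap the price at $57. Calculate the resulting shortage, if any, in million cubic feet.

0

Setting quantity demanded equal to quantity supplied, 150 - 3p = 2p - 35, gives p* = 37 and q* = 39.
Since 57 is above p* = 37, the ceiling does not bind and the free-market outcome prevails.
Since the control does not bind, there is no shortage.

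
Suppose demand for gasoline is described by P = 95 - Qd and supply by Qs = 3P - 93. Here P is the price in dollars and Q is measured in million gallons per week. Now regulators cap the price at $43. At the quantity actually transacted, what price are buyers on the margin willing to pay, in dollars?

59

Rearranging demand gives Qd = 95 - P. Without the control the market clears where 95 - P = 3P - 93, i.e. P* = 47 and Q* = 48.
Because the ceiling (43) lies below the market-clearing price, it is binding.
At P = 43: Qd = 95 - 43 = 52 and Qs = 3·43 - 93 = 36.
Only 36 units reach the market. On the demand curve, the marginal buyer's willingness to pay at Q = 36 is (95 - 36) = 59.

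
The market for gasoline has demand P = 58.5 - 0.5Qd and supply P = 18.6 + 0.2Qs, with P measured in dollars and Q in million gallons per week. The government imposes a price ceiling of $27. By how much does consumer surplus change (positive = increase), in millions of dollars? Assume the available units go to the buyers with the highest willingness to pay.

69.75

Rearranging demand gives Qd = 117 - 2P; rearranging supply gives Qs = 5P - 93. Setting quantity demanded equal to quantity supplied, 117 - 2P = 5P - 93, gives P* = 30 and Q* = 57.
The ceiling of 27 is below the equilibrium price 30, so it binds.
At P = 27: Qd = 117 - 2·27 = 63 and Qs = 5·27 - 93 = 42.
Consumer surplus without the control is ½ · (58.5 - 30) · 57 = 812.25.
With the ceiling, 42 units are sold at 27 (assume they go to the highest-value buyers). The demand price at Q = 42 is 37.5, so CS = ½ · [(58.5 - 27) + (37.5 - 27)] · 42 = 882.
Change in consumer surplus = 882 - 812.25 = 69.75.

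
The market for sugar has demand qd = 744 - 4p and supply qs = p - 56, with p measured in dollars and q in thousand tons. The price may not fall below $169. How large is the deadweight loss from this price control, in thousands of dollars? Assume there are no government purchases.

Without the control the market clears where 744 - 4p = p - 56, i.e. p* = 160 and q* = 104.
Since 169 > 160, the floor is binding.
At p = 169: qd = 744 - 4·169 = 68 and qs = 169 - 56 = 113.
Quantity traded falls to 68. At q = 68 the demand price is (744 - 68)/4 = 169 and the supply price is 56 + 68 = 124.
Deadweight loss = ½ · (169 - 124) · (104 - 68) = ½ · 45 · 36 = 810.

810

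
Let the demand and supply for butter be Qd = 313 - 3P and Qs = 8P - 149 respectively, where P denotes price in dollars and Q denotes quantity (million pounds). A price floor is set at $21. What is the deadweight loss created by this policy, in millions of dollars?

0

Setting quantity demanded equal to quantity supplied, 313 - 3P = 8P - 149, gives P* = 42 and Q* = 187.
Since 21 is below P* = 42, the floor does not bind and the free-market outcome prevails.
Since the control does not bind, no trades are prevented and deadweight loss is zero.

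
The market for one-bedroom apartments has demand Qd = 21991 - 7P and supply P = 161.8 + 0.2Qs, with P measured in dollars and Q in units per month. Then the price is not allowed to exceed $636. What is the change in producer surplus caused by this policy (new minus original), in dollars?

Rearranging supply gives Qs = 5P - 809. In a free market, 21991 - 7P = 5P - 809 gives the equilibrium P* = 1900, Q* = 8691.
Because the ceiling (636) lies below the market-clearing price, it is binding.
At P = 636: Qd = 21991 - 7·636 = 17539 and Qs = 5·636 - 809 = 2371.
Producer surplus without the control is ½ · (1900 - 161.8) · 8691 = 7553348.1.
With the ceiling, producers sell 2371 units at 636, so PS = ½ · (636 - 161.8) · 2371 = 562164.1.
Change in producer surplus = 562164.1 - 7553348.1 = -6991184.

-6991184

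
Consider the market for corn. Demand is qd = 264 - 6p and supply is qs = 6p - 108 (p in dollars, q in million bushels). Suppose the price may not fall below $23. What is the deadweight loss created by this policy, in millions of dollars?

Setting quantity demanded equal to quantity supplied, 264 - 6p = 6p - 108, gives p* = 31 and q* = 78.
Since 23 is below p* = 31, the floor does not bind and the free-market outcome prevails.
Since the control does not bind, no trades are prevented and deadweight loss is zero.

0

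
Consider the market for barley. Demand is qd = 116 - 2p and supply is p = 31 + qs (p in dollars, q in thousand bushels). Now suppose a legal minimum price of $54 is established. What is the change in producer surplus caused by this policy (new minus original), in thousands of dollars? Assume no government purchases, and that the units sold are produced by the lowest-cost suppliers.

Rearranging supply gives qs = p - 31. In a free market, 116 - 2p = p - 31 gives the equilibrium p* = 49, q* = 18.
Because the floor (54) lies above the market-clearing price, it is binding.
At p = 54: qd = 116 - 2·54 = 8 and qs = 54 - 31 = 23.
Producer surplus without the control is ½ · (49 - 31) · 18 = 162.
With the floor, 8 units are sold at 54. The supply price at q = 8 is 39, so PS = ½ · [(54 - 31) + (54 - 39)] · 8 = 152.
Change in producer surplus = 152 - 162 = -10.

-10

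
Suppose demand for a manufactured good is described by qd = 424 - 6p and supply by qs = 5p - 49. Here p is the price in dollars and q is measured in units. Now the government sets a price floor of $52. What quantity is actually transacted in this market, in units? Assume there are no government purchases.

In a free market, 424 - 6p = 5p - 49 gives the equilibrium p* = 43, q* = 166.
Because the floor (52) lies above the market-clearing price, it is binding.
At p = 52: qd = 424 - 6·52 = 112 and qs = 5·52 - 49 = 211.
The quantity actually transacted is the short side, demand: 112.

112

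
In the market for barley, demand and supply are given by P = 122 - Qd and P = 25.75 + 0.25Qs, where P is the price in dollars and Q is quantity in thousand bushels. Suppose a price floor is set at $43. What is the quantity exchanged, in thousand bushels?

77

Rearranging demand gives Qd = 122 - P; rearranging supply gives Qs = 4P - 103. In a free market, 122 - P = 4P - 103 gives the equilibrium P* = 45, Q* = 77.
The floor of 43 is below the equilibrium price 45, so it is not binding; the market clears at P* = 45, Q* = 77.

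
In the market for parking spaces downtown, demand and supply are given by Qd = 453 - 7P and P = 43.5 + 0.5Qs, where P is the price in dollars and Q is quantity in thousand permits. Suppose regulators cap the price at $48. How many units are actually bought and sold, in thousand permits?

9

Rearranging supply gives Qs = 2P - 87. In a free market, 453 - 7P = 2P - 87 gives the equilibrium P* = 60, Q* = 33.
Since 48 < 60, the ceiling is binding.
At P = 48: Qd = 453 - 7·48 = 117 and Qs = 2·48 - 87 = 9.
The quantity actually transacted is the short side, supply: 9.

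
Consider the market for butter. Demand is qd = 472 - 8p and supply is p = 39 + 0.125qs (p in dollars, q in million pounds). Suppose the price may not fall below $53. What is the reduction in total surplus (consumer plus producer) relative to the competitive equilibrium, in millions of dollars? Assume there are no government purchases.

128

Rearranging supply gives qs = 8p - 312. Equilibrium: 472 - 8p = 8p - 312, so 784 = 16p and p* = 49, q* = 80.
The floor of 53 is above the equilibrium price 49, so it binds.
At p = 53: qd = 472 - 8·53 = 48 and qs = 8·53 - 312 = 112.
Quantity traded falls to 48. At q = 48 the demand price is (472 - 48)/8 = 53 and the supply price is (312 + 48)/8 = 45.
Deadweight loss = ½ · (53 - 45) · (80 - 48) = ½ · 8 · 32 = 128.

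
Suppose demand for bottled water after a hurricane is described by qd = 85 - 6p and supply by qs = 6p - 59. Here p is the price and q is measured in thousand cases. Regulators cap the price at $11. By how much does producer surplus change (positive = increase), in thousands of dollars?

-10

Without the control the market clears where 85 - 6p = 6p - 59, i.e. p* = 12 and q* = 13.
The ceiling of 11 is below the equilibrium price 12, so it binds.
At p = 11: qd = 85 - 6·11 = 19 and qs = 6·11 - 59 = 7.
Producer surplus without the control is ½ · (12 - 59/6) · 13 = 169/12.
With the ceiling, producers sell 7 units at 11, so PS = ½ · (11 - 59/6) · 7 = 49/12.
Change in producer surplus = 49/12 - 169/12 = -10.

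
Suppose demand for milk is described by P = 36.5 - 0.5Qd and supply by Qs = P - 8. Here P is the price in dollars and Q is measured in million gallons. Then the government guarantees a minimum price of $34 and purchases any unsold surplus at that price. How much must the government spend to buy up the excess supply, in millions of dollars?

Rearranging demand gives Qd = 73 - 2P. In a free market, 73 - 2P = P - 8 gives the equilibrium P* = 27, Q* = 19.
Because the floor (34) lies above the market-clearing price, it is binding.
At P = 34: Qd = 73 - 2·34 = 5 and Qs = 34 - 8 = 26.
Surplus = Qs - Qd = 21.
Government expenditure = surplus × support price = 21 × 34 = 714.

714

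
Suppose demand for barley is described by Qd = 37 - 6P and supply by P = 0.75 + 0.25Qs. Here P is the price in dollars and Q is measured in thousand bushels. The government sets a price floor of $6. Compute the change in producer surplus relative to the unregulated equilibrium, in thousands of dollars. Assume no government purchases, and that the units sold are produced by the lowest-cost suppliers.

Rearranging supply gives Qs = 4P - 3. Without the control the market clears where 37 - 6P = 4P - 3, i.e. P* = 4 and Q* = 13.
Since 6 > 4, the floor is binding.
At P = 6: Qd = 37 - 6·6 = 1 and Qs = 4·6 - 3 = 21.
Producer surplus without the control is ½ · (4 - 0.75) · 13 = 21.125.
With the floor, 1 units are sold at 6. The supply price at Q = 1 is 1, so PS = ½ · [(6 - 0.75) + (6 - 1)] · 1 = 5.125.
Change in producer surplus = 5.125 - 21.125 = -16.

-16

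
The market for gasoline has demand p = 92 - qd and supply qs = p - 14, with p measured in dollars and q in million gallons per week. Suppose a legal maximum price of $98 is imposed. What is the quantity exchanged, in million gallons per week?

Rearranging demand gives qd = 92 - p. In a free market, 92 - p = p - 14 gives the equilibrium p* = 53, q* = 39.
Since 98 is above p* = 53, the ceiling does not bind and the free-market outcome prevails.

39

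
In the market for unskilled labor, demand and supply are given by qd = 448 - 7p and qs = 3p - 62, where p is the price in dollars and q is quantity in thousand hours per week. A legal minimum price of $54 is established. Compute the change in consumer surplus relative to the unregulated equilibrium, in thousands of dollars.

-241.5

In a free market, 448 - 7p = 3p - 62 gives the equilibrium p* = 51, q* = 91.
Since 54 > 51, the floor is binding.
At p = 54: qd = 448 - 7·54 = 70 and qs = 3·54 - 62 = 100.
Consumer surplus without the control is ½ · (64 - 51) · 91 = 591.5.
With the floor, consumers buy 70 units at 54, so CS = ½ · (64 - 54) · 70 = 350.
Change in consumer surplus = 350 - 591.5 = -241.5.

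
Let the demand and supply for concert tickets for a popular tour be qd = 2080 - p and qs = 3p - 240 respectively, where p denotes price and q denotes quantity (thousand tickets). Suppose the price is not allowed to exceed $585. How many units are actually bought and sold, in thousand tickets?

In a free market, 2080 - p = 3p - 240 gives the equilibrium p* = 580, q* = 1500.
Since 585 is above p* = 580, the ceiling does not bind and the free-market outcome prevails.

1500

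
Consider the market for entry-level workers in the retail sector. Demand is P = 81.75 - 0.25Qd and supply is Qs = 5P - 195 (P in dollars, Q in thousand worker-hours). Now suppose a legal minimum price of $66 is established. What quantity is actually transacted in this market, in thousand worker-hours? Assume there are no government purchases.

63

Rearranging demand gives Qd = 327 - 4P. Setting quantity demanded equal to quantity supplied, 327 - 4P = 5P - 195, gives P* = 58 and Q* = 95.
Since 66 > 58, the floor is binding.
At P = 66: Qd = 327 - 4·66 = 63 and Qs = 5·66 - 195 = 135.
The quantity actually transacted is the short side, demand: 63.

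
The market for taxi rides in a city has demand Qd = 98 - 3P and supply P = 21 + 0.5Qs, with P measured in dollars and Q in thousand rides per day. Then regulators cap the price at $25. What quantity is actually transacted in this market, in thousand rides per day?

Rearranging supply gives Qs = 2P - 42. Equilibrium: 98 - 3P = 2P - 42, so 140 = 5P and P* = 28, Q* = 14.
The ceiling of 25 is below the equilibrium price 28, so it binds.
At P = 25: Qd = 98 - 3·25 = 23 and Qs = 2·25 - 42 = 8.
The quantity actually transacted is the short side, supply: 8.

8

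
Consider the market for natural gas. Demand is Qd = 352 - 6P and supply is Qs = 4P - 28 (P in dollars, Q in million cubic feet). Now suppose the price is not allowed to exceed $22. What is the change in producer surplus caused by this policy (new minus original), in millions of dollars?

-1472

Setting quantity demanded equal to quantity supplied, 352 - 6P = 4P - 28, gives P* = 38 and Q* = 124.
The ceiling of 22 is below the equilibrium price 38, so it binds.
At P = 22: Qd = 352 - 6·22 = 220 and Qs = 4·22 - 28 = 60.
Producer surplus without the control is ½ · (38 - 7) · 124 = 1922.
With the ceiling, producers sell 60 units at 22, so PS = ½ · (22 - 7) · 60 = 450.
Change in producer surplus = 450 - 1922 = -1472.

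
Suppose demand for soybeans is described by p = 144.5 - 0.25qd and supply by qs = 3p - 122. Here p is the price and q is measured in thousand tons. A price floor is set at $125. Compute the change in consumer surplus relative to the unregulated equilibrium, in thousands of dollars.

Rearranging demand gives qd = 578 - 4p. Without the control the market clears where 578 - 4p = 3p - 122, i.e. p* = 100 and q* = 178.
Because the floor (125) lies above the market-clearing price, it is binding.
At p = 125: qd = 578 - 4·125 = 78 and qs = 3·125 - 122 = 253.
Consumer surplus without the control is ½ · (144.5 - 100) · 178 = 3960.5.
With the floor, consumers buy 78 units at 125, so CS = ½ · (144.5 - 125) · 78 = 760.5.
Change in consumer surplus = 760.5 - 3960.5 = -3200.

-3200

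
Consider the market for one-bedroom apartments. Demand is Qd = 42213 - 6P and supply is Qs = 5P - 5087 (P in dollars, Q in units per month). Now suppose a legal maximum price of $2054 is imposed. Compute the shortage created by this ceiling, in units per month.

Without the control the market clears where 42213 - 6P = 5P - 5087, i.e. P* = 4300 and Q* = 16413.
Since 2054 < 4300, the ceiling is binding.
At P = 2054: Qd = 42213 - 6·2054 = 29889 and Qs = 5·2054 - 5087 = 5183.
Shortage = Qd - Qs = 29889 - 5183 = 24706.

24706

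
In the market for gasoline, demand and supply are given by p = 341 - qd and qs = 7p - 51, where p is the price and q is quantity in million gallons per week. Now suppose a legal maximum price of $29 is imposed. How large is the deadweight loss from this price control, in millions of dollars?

Rearranging demand gives qd = 341 - p. Setting quantity demanded equal to quantity supplied, 341 - p = 7p - 51, gives p* = 49 and q* = 292.
Since 29 < 49, the ceiling is binding.
At p = 29: qd = 341 - 29 = 312 and qs = 7·29 - 51 = 152.
Quantity traded falls to 152. At q = 152 the demand price is 341 - 152 = 189 and the supply price is (51 + 152)/7 = 29.
Deadweight loss = ½ · (189 - 29) · (292 - 152) = ½ · 160 · 140 = 11200.

11200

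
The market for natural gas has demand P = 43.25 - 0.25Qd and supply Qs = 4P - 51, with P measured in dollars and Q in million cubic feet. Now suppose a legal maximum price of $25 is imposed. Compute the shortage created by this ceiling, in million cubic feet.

24

Rearranging demand gives Qd = 173 - 4P. In a free market, 173 - 4P = 4P - 51 gives the equilibrium P* = 28, Q* = 61.
Because the ceiling (25) lies below the market-clearing price, it is binding.
At P = 25: Qd = 173 - 4·25 = 73 and Qs = 4·25 - 51 = 49.
Shortage = Qd - Qs = 73 - 49 = 24.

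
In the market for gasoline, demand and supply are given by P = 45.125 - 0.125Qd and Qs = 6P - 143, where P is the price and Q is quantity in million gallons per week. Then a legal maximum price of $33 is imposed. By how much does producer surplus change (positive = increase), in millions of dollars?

-192

Rearranging demand gives Qd = 361 - 8P. Equilibrium: 361 - 8P = 6P - 143, so 504 = 14P and P* = 36, Q* = 73.
The ceiling of 33 is below the equilibrium price 36, so it binds.
At P = 33: Qd = 361 - 8·33 = 97 and Qs = 6·33 - 143 = 55.
Producer surplus without the control is ½ · (36 - 143/6) · 73 = 5329/12.
With the ceiling, producers sell 55 units at 33, so PS = ½ · (33 - 143/6) · 55 = 3025/12.
Change in producer surplus = 3025/12 - 5329/12 = -192.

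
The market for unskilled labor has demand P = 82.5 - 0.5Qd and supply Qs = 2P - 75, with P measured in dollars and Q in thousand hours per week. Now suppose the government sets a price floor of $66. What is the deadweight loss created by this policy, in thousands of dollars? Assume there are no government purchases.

72

Rearranging demand gives Qd = 165 - 2P. Equilibrium: 165 - 2P = 2P - 75, so 240 = 4P and P* = 60, Q* = 45.
The floor of 66 is above the equilibrium price 60, so it binds.
At P = 66: Qd = 165 - 2·66 = 33 and Qs = 2·66 - 75 = 57.
Quantity traded falls to 33. At Q = 33 the demand price is (165 - 33)/2 = 66 and the supply price is (75 + 33)/2 = 54.
Deadweight loss = ½ · (66 - 54) · (45 - 33) = ½ · 12 · 12 = 72.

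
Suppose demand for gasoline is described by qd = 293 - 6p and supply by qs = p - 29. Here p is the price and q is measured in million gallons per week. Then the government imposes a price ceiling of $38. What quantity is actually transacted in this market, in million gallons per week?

9

Without the control the market clears where 293 - 6p = p - 29, i.e. p* = 46 and q* = 17.
Since 38 < 46, the ceiling is binding.
At p = 38: qd = 293 - 6·38 = 65 and qs = 38 - 29 = 9.
The quantity actually transacted is the short side, supply: 9.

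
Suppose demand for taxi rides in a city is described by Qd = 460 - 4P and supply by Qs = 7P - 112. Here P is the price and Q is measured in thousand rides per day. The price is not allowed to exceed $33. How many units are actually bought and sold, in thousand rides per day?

Equilibrium: 460 - 4P = 7P - 112, so 572 = 11P and P* = 52, Q* = 252.
The ceiling of 33 is below the equilibrium price 52, so it binds.
At P = 33: Qd = 460 - 4·33 = 328 and Qs = 7·33 - 112 = 119.
The quantity actually transacted is the short side, supply: 119.

119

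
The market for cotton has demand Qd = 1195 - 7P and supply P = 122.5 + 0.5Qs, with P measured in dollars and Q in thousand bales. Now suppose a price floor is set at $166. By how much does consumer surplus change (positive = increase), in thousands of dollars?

Rearranging supply gives Qs = 2P - 245. Setting quantity demanded equal to quantity supplied, 1195 - 7P = 2P - 245, gives P* = 160 and Q* = 75.
The floor of 166 is above the equilibrium price 160, so it binds.
At P = 166: Qd = 1195 - 7·166 = 33 and Qs = 2·166 - 245 = 87.
Consumer surplus without the control is ½ · (1195/7 - 160) · 75 = 5625/14.
With the floor, consumers buy 33 units at 166, so CS = ½ · (1195/7 - 166) · 33 = 1089/14.
Change in consumer surplus = 1089/14 - 5625/14 = -324.

-324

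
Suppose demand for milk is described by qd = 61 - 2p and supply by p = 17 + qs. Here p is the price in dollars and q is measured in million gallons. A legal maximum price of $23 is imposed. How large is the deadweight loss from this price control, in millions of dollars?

6.75

Rearranging supply gives qs = p - 17. Equilibrium: 61 - 2p = p - 17, so 78 = 3p and p* = 26, q* = 9.
Since 23 < 26, the ceiling is binding.
At p = 23: qd = 61 - 2·23 = 15 and qs = 23 - 17 = 6.
Quantity traded falls to 6. At q = 6 the demand price is (61 - 6)/2 = 27.5 and the supply price is 17 + 6 = 23.
Deadweight loss = ½ · (27.5 - 23) · (9 - 6) = ½ · 4.5 · 3 = 6.75.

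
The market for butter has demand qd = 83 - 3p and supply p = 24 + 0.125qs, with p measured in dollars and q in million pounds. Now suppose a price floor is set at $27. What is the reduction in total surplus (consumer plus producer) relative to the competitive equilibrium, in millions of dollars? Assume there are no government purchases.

8.25

Rearranging supply gives qs = 8p - 192. Without the control the market clears where 83 - 3p = 8p - 192, i.e. p* = 25 and q* = 8.
The floor of 27 is above the equilibrium price 25, so it binds.
At p = 27: qd = 83 - 3·27 = 2 and qs = 8·27 - 192 = 24.
Quantity traded falls to 2. At q = 2 the demand price is (83 - 2)/3 = 27 and the supply price is (192 + 2)/8 = 24.25.
Deadweight loss = ½ · (27 - 24.25) · (8 - 2) = ½ · 2.75 · 6 = 8.25.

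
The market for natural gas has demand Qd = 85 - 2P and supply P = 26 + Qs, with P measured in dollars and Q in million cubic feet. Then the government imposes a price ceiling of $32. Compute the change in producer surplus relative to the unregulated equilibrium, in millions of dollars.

-42.5

Rearranging supply gives Qs = P - 26. In a free market, 85 - 2P = P - 26 gives the equilibrium P* = 37, Q* = 11.
The ceiling of 32 is below the equilibrium price 37, so it binds.
At P = 32: Qd = 85 - 2·32 = 21 and Qs = 32 - 26 = 6.
Producer surplus without the control is ½ · (37 - 26) · 11 = 60.5.
With the ceiling, producers sell 6 units at 32, so PS = ½ · (32 - 26) · 6 = 18.
Change in producer surplus = 18 - 60.5 = -42.5.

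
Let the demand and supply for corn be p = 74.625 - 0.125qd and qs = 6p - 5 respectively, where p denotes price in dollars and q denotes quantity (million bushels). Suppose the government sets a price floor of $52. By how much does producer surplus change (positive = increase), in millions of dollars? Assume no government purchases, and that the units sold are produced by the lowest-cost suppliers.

1197

Rearranging demand gives qd = 597 - 8p. In a free market, 597 - 8p = 6p - 5 gives the equilibrium p* = 43, q* = 253.
Because the floor (52) lies above the market-clearing price, it is binding.
At p = 52: qd = 597 - 8·52 = 181 and qs = 6·52 - 5 = 307.
Producer surplus without the control is ½ · (43 - 5/6) · 253 = 64009/12.
With the floor, 181 units are sold at 52. The supply price at q = 181 is 31, so PS = ½ · [(52 - 5/6) + (52 - 31)] · 181 = 78373/12.
Change in producer surplus = 78373/12 - 64009/12 = 1197.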